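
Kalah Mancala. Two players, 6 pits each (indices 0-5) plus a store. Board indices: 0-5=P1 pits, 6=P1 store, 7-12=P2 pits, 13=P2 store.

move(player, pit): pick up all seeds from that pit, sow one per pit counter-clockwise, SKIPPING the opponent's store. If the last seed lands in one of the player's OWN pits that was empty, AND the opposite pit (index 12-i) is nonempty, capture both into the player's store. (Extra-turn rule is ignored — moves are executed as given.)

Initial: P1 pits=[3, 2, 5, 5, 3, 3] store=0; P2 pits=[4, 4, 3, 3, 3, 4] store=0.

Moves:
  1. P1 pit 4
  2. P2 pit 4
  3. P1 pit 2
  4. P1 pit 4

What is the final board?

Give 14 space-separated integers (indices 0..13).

Answer: 4 2 0 6 0 6 2 6 4 3 3 0 5 1

Derivation:
Move 1: P1 pit4 -> P1=[3,2,5,5,0,4](1) P2=[5,4,3,3,3,4](0)
Move 2: P2 pit4 -> P1=[4,2,5,5,0,4](1) P2=[5,4,3,3,0,5](1)
Move 3: P1 pit2 -> P1=[4,2,0,6,1,5](2) P2=[6,4,3,3,0,5](1)
Move 4: P1 pit4 -> P1=[4,2,0,6,0,6](2) P2=[6,4,3,3,0,5](1)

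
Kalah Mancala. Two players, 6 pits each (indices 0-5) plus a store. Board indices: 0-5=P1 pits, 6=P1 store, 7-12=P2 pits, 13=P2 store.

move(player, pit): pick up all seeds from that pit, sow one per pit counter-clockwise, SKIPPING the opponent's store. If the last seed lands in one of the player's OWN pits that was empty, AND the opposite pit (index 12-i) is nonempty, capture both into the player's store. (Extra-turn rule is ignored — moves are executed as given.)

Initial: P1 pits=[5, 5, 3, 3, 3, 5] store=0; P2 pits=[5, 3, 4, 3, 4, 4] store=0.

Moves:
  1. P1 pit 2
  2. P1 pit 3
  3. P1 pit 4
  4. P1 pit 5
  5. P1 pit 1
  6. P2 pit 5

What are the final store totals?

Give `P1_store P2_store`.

Answer: 4 1

Derivation:
Move 1: P1 pit2 -> P1=[5,5,0,4,4,6](0) P2=[5,3,4,3,4,4](0)
Move 2: P1 pit3 -> P1=[5,5,0,0,5,7](1) P2=[6,3,4,3,4,4](0)
Move 3: P1 pit4 -> P1=[5,5,0,0,0,8](2) P2=[7,4,5,3,4,4](0)
Move 4: P1 pit5 -> P1=[6,5,0,0,0,0](3) P2=[8,5,6,4,5,5](0)
Move 5: P1 pit1 -> P1=[6,0,1,1,1,1](4) P2=[8,5,6,4,5,5](0)
Move 6: P2 pit5 -> P1=[7,1,2,2,1,1](4) P2=[8,5,6,4,5,0](1)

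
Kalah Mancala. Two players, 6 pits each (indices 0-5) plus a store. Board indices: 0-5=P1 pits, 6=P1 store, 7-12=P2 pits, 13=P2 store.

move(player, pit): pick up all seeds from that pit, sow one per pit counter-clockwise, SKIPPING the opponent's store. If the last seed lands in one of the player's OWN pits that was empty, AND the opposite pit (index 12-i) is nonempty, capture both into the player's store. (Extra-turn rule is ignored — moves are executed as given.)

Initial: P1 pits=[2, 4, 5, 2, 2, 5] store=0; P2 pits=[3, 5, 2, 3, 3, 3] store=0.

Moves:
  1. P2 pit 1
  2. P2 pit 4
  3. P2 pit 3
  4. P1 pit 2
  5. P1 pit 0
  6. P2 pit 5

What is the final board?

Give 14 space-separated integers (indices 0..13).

Move 1: P2 pit1 -> P1=[2,4,5,2,2,5](0) P2=[3,0,3,4,4,4](1)
Move 2: P2 pit4 -> P1=[3,5,5,2,2,5](0) P2=[3,0,3,4,0,5](2)
Move 3: P2 pit3 -> P1=[4,5,5,2,2,5](0) P2=[3,0,3,0,1,6](3)
Move 4: P1 pit2 -> P1=[4,5,0,3,3,6](1) P2=[4,0,3,0,1,6](3)
Move 5: P1 pit0 -> P1=[0,6,1,4,4,6](1) P2=[4,0,3,0,1,6](3)
Move 6: P2 pit5 -> P1=[1,7,2,5,5,6](1) P2=[4,0,3,0,1,0](4)

Answer: 1 7 2 5 5 6 1 4 0 3 0 1 0 4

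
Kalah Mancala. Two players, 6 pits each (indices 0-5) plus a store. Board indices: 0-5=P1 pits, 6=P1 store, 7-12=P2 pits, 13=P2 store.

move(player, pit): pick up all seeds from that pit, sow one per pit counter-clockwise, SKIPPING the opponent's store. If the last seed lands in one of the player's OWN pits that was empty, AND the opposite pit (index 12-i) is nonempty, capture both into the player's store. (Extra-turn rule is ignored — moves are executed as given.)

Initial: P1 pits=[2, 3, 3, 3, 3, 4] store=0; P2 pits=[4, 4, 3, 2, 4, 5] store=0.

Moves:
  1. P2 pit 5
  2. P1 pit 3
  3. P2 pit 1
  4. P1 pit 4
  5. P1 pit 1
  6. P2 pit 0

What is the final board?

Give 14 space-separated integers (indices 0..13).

Answer: 0 0 5 1 1 7 2 0 2 5 4 6 1 6

Derivation:
Move 1: P2 pit5 -> P1=[3,4,4,4,3,4](0) P2=[4,4,3,2,4,0](1)
Move 2: P1 pit3 -> P1=[3,4,4,0,4,5](1) P2=[5,4,3,2,4,0](1)
Move 3: P2 pit1 -> P1=[0,4,4,0,4,5](1) P2=[5,0,4,3,5,0](5)
Move 4: P1 pit4 -> P1=[0,4,4,0,0,6](2) P2=[6,1,4,3,5,0](5)
Move 5: P1 pit1 -> P1=[0,0,5,1,1,7](2) P2=[6,1,4,3,5,0](5)
Move 6: P2 pit0 -> P1=[0,0,5,1,1,7](2) P2=[0,2,5,4,6,1](6)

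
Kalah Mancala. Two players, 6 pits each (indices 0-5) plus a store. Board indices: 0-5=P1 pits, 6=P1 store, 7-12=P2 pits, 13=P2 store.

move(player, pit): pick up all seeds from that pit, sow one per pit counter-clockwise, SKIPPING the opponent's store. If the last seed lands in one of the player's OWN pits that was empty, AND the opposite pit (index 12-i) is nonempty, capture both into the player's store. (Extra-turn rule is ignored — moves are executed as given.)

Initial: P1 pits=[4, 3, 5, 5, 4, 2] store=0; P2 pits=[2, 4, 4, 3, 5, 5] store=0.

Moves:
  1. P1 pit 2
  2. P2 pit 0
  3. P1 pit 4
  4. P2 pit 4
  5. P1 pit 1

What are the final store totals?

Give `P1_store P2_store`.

Move 1: P1 pit2 -> P1=[4,3,0,6,5,3](1) P2=[3,4,4,3,5,5](0)
Move 2: P2 pit0 -> P1=[4,3,0,6,5,3](1) P2=[0,5,5,4,5,5](0)
Move 3: P1 pit4 -> P1=[4,3,0,6,0,4](2) P2=[1,6,6,4,5,5](0)
Move 4: P2 pit4 -> P1=[5,4,1,6,0,4](2) P2=[1,6,6,4,0,6](1)
Move 5: P1 pit1 -> P1=[5,0,2,7,1,5](2) P2=[1,6,6,4,0,6](1)

Answer: 2 1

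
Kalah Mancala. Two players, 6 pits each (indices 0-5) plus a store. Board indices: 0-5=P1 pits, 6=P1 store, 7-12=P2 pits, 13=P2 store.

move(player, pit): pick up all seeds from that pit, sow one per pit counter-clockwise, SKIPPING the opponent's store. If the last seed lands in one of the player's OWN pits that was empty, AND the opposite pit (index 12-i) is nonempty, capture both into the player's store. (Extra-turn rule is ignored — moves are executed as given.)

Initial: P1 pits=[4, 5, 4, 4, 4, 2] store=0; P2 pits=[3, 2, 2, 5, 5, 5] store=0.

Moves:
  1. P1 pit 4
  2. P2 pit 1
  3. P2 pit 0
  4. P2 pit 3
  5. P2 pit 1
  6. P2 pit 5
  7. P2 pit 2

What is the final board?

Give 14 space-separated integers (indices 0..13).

Move 1: P1 pit4 -> P1=[4,5,4,4,0,3](1) P2=[4,3,2,5,5,5](0)
Move 2: P2 pit1 -> P1=[4,5,4,4,0,3](1) P2=[4,0,3,6,6,5](0)
Move 3: P2 pit0 -> P1=[4,5,4,4,0,3](1) P2=[0,1,4,7,7,5](0)
Move 4: P2 pit3 -> P1=[5,6,5,5,0,3](1) P2=[0,1,4,0,8,6](1)
Move 5: P2 pit1 -> P1=[5,6,5,5,0,3](1) P2=[0,0,5,0,8,6](1)
Move 6: P2 pit5 -> P1=[6,7,6,6,1,3](1) P2=[0,0,5,0,8,0](2)
Move 7: P2 pit2 -> P1=[7,7,6,6,1,3](1) P2=[0,0,0,1,9,1](3)

Answer: 7 7 6 6 1 3 1 0 0 0 1 9 1 3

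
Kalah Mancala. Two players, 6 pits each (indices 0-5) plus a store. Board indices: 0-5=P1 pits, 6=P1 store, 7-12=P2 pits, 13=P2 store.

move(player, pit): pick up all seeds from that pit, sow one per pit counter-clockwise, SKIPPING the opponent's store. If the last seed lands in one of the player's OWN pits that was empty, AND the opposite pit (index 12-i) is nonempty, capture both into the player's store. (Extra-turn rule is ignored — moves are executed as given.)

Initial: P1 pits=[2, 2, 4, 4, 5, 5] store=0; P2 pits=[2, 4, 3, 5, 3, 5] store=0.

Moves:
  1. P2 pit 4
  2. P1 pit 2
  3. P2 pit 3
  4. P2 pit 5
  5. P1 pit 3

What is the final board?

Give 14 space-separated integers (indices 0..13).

Move 1: P2 pit4 -> P1=[3,2,4,4,5,5](0) P2=[2,4,3,5,0,6](1)
Move 2: P1 pit2 -> P1=[3,2,0,5,6,6](1) P2=[2,4,3,5,0,6](1)
Move 3: P2 pit3 -> P1=[4,3,0,5,6,6](1) P2=[2,4,3,0,1,7](2)
Move 4: P2 pit5 -> P1=[5,4,1,6,7,7](1) P2=[2,4,3,0,1,0](3)
Move 5: P1 pit3 -> P1=[5,4,1,0,8,8](2) P2=[3,5,4,0,1,0](3)

Answer: 5 4 1 0 8 8 2 3 5 4 0 1 0 3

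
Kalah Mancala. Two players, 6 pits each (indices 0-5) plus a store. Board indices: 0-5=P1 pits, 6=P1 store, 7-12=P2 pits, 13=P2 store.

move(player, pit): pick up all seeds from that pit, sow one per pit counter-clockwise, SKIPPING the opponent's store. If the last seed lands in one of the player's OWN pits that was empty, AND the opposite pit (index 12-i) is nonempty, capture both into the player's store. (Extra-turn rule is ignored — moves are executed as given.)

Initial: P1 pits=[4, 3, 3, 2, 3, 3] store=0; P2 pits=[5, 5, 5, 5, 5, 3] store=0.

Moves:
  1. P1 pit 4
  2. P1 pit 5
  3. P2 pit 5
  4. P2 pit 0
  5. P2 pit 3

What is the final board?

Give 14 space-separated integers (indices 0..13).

Answer: 7 5 4 2 0 0 2 0 7 7 0 7 2 3

Derivation:
Move 1: P1 pit4 -> P1=[4,3,3,2,0,4](1) P2=[6,5,5,5,5,3](0)
Move 2: P1 pit5 -> P1=[4,3,3,2,0,0](2) P2=[7,6,6,5,5,3](0)
Move 3: P2 pit5 -> P1=[5,4,3,2,0,0](2) P2=[7,6,6,5,5,0](1)
Move 4: P2 pit0 -> P1=[6,4,3,2,0,0](2) P2=[0,7,7,6,6,1](2)
Move 5: P2 pit3 -> P1=[7,5,4,2,0,0](2) P2=[0,7,7,0,7,2](3)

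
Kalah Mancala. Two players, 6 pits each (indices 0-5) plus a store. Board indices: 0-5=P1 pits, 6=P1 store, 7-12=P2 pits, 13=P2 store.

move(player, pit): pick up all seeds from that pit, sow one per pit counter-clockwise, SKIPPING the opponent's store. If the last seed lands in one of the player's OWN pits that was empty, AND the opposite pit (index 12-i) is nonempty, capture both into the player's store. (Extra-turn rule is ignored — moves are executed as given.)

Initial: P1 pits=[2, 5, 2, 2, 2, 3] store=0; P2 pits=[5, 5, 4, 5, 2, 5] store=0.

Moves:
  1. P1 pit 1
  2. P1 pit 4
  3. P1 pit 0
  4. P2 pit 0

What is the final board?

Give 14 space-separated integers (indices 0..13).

Answer: 0 1 4 3 0 5 2 0 6 5 6 3 6 1

Derivation:
Move 1: P1 pit1 -> P1=[2,0,3,3,3,4](1) P2=[5,5,4,5,2,5](0)
Move 2: P1 pit4 -> P1=[2,0,3,3,0,5](2) P2=[6,5,4,5,2,5](0)
Move 3: P1 pit0 -> P1=[0,1,4,3,0,5](2) P2=[6,5,4,5,2,5](0)
Move 4: P2 pit0 -> P1=[0,1,4,3,0,5](2) P2=[0,6,5,6,3,6](1)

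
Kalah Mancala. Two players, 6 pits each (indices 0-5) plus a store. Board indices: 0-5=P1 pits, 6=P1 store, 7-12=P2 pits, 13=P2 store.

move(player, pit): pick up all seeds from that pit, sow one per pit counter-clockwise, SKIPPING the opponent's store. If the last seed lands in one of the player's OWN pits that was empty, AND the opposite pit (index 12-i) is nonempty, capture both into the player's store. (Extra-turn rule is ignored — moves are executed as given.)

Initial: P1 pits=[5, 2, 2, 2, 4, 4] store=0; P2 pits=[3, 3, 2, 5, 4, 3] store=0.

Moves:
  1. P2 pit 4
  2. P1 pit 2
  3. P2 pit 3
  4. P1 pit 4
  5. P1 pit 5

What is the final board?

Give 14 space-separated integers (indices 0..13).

Move 1: P2 pit4 -> P1=[6,3,2,2,4,4](0) P2=[3,3,2,5,0,4](1)
Move 2: P1 pit2 -> P1=[6,3,0,3,5,4](0) P2=[3,3,2,5,0,4](1)
Move 3: P2 pit3 -> P1=[7,4,0,3,5,4](0) P2=[3,3,2,0,1,5](2)
Move 4: P1 pit4 -> P1=[7,4,0,3,0,5](1) P2=[4,4,3,0,1,5](2)
Move 5: P1 pit5 -> P1=[7,4,0,3,0,0](2) P2=[5,5,4,1,1,5](2)

Answer: 7 4 0 3 0 0 2 5 5 4 1 1 5 2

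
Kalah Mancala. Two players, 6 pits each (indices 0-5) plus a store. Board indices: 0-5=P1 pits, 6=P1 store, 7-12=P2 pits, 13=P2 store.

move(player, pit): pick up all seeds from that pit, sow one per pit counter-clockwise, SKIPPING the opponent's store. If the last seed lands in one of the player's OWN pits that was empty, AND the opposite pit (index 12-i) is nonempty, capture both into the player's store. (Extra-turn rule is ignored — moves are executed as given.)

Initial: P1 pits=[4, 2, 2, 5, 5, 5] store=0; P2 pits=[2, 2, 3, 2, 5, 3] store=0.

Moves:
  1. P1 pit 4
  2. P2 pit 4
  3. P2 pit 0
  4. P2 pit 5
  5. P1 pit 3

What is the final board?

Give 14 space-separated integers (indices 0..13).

Move 1: P1 pit4 -> P1=[4,2,2,5,0,6](1) P2=[3,3,4,2,5,3](0)
Move 2: P2 pit4 -> P1=[5,3,3,5,0,6](1) P2=[3,3,4,2,0,4](1)
Move 3: P2 pit0 -> P1=[5,3,3,5,0,6](1) P2=[0,4,5,3,0,4](1)
Move 4: P2 pit5 -> P1=[6,4,4,5,0,6](1) P2=[0,4,5,3,0,0](2)
Move 5: P1 pit3 -> P1=[6,4,4,0,1,7](2) P2=[1,5,5,3,0,0](2)

Answer: 6 4 4 0 1 7 2 1 5 5 3 0 0 2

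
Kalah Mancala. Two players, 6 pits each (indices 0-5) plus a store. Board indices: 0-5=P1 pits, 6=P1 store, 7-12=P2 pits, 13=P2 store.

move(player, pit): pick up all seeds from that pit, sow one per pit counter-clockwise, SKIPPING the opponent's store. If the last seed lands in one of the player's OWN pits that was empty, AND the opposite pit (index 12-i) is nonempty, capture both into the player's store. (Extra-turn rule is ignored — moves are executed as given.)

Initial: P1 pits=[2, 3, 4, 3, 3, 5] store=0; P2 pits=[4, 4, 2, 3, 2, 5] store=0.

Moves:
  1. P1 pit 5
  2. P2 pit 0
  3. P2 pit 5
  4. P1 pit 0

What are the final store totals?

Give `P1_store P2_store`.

Move 1: P1 pit5 -> P1=[2,3,4,3,3,0](1) P2=[5,5,3,4,2,5](0)
Move 2: P2 pit0 -> P1=[2,3,4,3,3,0](1) P2=[0,6,4,5,3,6](0)
Move 3: P2 pit5 -> P1=[3,4,5,4,4,0](1) P2=[0,6,4,5,3,0](1)
Move 4: P1 pit0 -> P1=[0,5,6,5,4,0](1) P2=[0,6,4,5,3,0](1)

Answer: 1 1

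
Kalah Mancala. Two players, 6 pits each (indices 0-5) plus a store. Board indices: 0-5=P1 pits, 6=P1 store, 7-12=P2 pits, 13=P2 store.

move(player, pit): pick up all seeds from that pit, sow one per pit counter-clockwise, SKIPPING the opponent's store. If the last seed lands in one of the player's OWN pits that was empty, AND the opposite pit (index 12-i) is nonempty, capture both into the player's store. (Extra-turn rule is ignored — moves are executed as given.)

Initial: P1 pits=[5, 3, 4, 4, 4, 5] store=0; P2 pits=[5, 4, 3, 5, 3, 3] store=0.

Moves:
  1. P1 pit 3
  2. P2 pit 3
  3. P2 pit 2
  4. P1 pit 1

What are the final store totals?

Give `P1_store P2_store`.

Move 1: P1 pit3 -> P1=[5,3,4,0,5,6](1) P2=[6,4,3,5,3,3](0)
Move 2: P2 pit3 -> P1=[6,4,4,0,5,6](1) P2=[6,4,3,0,4,4](1)
Move 3: P2 pit2 -> P1=[6,4,4,0,5,6](1) P2=[6,4,0,1,5,5](1)
Move 4: P1 pit1 -> P1=[6,0,5,1,6,7](1) P2=[6,4,0,1,5,5](1)

Answer: 1 1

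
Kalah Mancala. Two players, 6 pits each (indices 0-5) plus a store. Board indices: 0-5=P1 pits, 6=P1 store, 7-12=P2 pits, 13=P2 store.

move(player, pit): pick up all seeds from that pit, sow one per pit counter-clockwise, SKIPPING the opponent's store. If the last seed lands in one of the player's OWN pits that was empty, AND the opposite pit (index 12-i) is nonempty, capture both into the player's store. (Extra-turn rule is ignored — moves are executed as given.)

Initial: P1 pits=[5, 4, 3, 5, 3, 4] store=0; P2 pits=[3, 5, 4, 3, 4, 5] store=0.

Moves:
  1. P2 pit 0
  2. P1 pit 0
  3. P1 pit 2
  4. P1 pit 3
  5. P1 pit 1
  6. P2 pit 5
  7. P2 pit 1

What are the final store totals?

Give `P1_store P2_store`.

Move 1: P2 pit0 -> P1=[5,4,3,5,3,4](0) P2=[0,6,5,4,4,5](0)
Move 2: P1 pit0 -> P1=[0,5,4,6,4,5](0) P2=[0,6,5,4,4,5](0)
Move 3: P1 pit2 -> P1=[0,5,0,7,5,6](1) P2=[0,6,5,4,4,5](0)
Move 4: P1 pit3 -> P1=[0,5,0,0,6,7](2) P2=[1,7,6,5,4,5](0)
Move 5: P1 pit1 -> P1=[0,0,1,1,7,8](3) P2=[1,7,6,5,4,5](0)
Move 6: P2 pit5 -> P1=[1,1,2,2,7,8](3) P2=[1,7,6,5,4,0](1)
Move 7: P2 pit1 -> P1=[2,2,2,2,7,8](3) P2=[1,0,7,6,5,1](2)

Answer: 3 2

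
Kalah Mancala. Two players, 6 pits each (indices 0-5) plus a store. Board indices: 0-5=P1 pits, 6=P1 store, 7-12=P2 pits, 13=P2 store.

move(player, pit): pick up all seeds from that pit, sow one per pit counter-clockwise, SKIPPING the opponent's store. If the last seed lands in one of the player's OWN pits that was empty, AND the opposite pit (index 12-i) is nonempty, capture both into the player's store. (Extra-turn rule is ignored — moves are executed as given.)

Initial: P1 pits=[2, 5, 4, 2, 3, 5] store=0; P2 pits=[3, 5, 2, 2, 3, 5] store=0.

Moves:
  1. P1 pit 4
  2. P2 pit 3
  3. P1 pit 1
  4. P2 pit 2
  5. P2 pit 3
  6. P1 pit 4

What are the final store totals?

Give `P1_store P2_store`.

Answer: 2 0

Derivation:
Move 1: P1 pit4 -> P1=[2,5,4,2,0,6](1) P2=[4,5,2,2,3,5](0)
Move 2: P2 pit3 -> P1=[2,5,4,2,0,6](1) P2=[4,5,2,0,4,6](0)
Move 3: P1 pit1 -> P1=[2,0,5,3,1,7](2) P2=[4,5,2,0,4,6](0)
Move 4: P2 pit2 -> P1=[2,0,5,3,1,7](2) P2=[4,5,0,1,5,6](0)
Move 5: P2 pit3 -> P1=[2,0,5,3,1,7](2) P2=[4,5,0,0,6,6](0)
Move 6: P1 pit4 -> P1=[2,0,5,3,0,8](2) P2=[4,5,0,0,6,6](0)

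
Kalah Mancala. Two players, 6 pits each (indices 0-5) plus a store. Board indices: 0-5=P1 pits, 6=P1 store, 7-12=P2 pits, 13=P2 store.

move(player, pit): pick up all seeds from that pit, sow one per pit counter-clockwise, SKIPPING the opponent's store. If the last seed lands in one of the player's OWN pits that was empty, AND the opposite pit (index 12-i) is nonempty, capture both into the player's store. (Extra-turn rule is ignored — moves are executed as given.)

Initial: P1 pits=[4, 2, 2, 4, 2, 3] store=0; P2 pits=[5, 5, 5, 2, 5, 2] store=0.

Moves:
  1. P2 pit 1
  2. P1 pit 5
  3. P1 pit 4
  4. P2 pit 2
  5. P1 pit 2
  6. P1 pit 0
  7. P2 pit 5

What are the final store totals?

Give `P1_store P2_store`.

Answer: 4 3

Derivation:
Move 1: P2 pit1 -> P1=[4,2,2,4,2,3](0) P2=[5,0,6,3,6,3](1)
Move 2: P1 pit5 -> P1=[4,2,2,4,2,0](1) P2=[6,1,6,3,6,3](1)
Move 3: P1 pit4 -> P1=[4,2,2,4,0,1](2) P2=[6,1,6,3,6,3](1)
Move 4: P2 pit2 -> P1=[5,3,2,4,0,1](2) P2=[6,1,0,4,7,4](2)
Move 5: P1 pit2 -> P1=[5,3,0,5,0,1](4) P2=[6,0,0,4,7,4](2)
Move 6: P1 pit0 -> P1=[0,4,1,6,1,2](4) P2=[6,0,0,4,7,4](2)
Move 7: P2 pit5 -> P1=[1,5,2,6,1,2](4) P2=[6,0,0,4,7,0](3)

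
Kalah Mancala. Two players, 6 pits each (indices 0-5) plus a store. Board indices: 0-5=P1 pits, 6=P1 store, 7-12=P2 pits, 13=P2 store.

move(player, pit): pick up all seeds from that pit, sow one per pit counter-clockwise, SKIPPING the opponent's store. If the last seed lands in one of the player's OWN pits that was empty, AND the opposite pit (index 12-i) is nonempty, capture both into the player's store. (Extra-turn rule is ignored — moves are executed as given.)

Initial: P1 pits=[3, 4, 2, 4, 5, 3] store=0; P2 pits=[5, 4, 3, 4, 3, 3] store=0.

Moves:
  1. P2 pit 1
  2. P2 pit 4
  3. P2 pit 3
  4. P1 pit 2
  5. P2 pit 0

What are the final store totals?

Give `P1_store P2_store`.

Answer: 0 2

Derivation:
Move 1: P2 pit1 -> P1=[3,4,2,4,5,3](0) P2=[5,0,4,5,4,4](0)
Move 2: P2 pit4 -> P1=[4,5,2,4,5,3](0) P2=[5,0,4,5,0,5](1)
Move 3: P2 pit3 -> P1=[5,6,2,4,5,3](0) P2=[5,0,4,0,1,6](2)
Move 4: P1 pit2 -> P1=[5,6,0,5,6,3](0) P2=[5,0,4,0,1,6](2)
Move 5: P2 pit0 -> P1=[5,6,0,5,6,3](0) P2=[0,1,5,1,2,7](2)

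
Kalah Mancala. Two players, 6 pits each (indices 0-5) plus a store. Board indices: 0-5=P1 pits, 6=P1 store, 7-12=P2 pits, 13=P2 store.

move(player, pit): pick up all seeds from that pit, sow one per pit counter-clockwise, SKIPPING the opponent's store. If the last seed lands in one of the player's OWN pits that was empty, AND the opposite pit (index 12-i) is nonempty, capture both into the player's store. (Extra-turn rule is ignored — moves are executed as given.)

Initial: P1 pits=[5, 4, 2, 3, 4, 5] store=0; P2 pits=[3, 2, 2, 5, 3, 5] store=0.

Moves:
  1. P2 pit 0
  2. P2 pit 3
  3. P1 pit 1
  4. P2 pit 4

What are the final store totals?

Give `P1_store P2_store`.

Answer: 1 2

Derivation:
Move 1: P2 pit0 -> P1=[5,4,2,3,4,5](0) P2=[0,3,3,6,3,5](0)
Move 2: P2 pit3 -> P1=[6,5,3,3,4,5](0) P2=[0,3,3,0,4,6](1)
Move 3: P1 pit1 -> P1=[6,0,4,4,5,6](1) P2=[0,3,3,0,4,6](1)
Move 4: P2 pit4 -> P1=[7,1,4,4,5,6](1) P2=[0,3,3,0,0,7](2)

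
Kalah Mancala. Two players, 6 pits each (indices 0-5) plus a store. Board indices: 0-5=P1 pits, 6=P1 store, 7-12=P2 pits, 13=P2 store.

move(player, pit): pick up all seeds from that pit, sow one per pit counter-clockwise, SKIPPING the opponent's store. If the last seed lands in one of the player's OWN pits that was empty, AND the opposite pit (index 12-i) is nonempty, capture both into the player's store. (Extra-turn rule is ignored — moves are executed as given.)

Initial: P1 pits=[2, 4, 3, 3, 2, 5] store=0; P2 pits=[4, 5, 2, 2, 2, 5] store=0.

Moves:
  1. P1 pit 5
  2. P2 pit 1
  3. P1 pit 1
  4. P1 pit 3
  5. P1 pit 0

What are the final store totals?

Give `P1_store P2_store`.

Answer: 13 1

Derivation:
Move 1: P1 pit5 -> P1=[2,4,3,3,2,0](1) P2=[5,6,3,3,2,5](0)
Move 2: P2 pit1 -> P1=[3,4,3,3,2,0](1) P2=[5,0,4,4,3,6](1)
Move 3: P1 pit1 -> P1=[3,0,4,4,3,0](7) P2=[0,0,4,4,3,6](1)
Move 4: P1 pit3 -> P1=[3,0,4,0,4,1](8) P2=[1,0,4,4,3,6](1)
Move 5: P1 pit0 -> P1=[0,1,5,0,4,1](13) P2=[1,0,0,4,3,6](1)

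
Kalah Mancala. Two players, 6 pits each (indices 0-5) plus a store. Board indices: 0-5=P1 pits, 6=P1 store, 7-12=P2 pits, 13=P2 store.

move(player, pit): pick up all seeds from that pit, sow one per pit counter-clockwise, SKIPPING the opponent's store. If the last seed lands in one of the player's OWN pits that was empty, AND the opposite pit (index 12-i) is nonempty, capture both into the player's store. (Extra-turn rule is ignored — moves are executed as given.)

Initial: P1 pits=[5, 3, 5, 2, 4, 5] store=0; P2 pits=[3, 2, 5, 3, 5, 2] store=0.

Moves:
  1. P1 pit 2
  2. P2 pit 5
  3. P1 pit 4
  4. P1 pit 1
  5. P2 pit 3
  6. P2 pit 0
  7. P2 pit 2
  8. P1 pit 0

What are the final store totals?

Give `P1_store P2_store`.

Answer: 7 3

Derivation:
Move 1: P1 pit2 -> P1=[5,3,0,3,5,6](1) P2=[4,2,5,3,5,2](0)
Move 2: P2 pit5 -> P1=[6,3,0,3,5,6](1) P2=[4,2,5,3,5,0](1)
Move 3: P1 pit4 -> P1=[6,3,0,3,0,7](2) P2=[5,3,6,3,5,0](1)
Move 4: P1 pit1 -> P1=[6,0,1,4,0,7](6) P2=[5,0,6,3,5,0](1)
Move 5: P2 pit3 -> P1=[6,0,1,4,0,7](6) P2=[5,0,6,0,6,1](2)
Move 6: P2 pit0 -> P1=[6,0,1,4,0,7](6) P2=[0,1,7,1,7,2](2)
Move 7: P2 pit2 -> P1=[7,1,2,4,0,7](6) P2=[0,1,0,2,8,3](3)
Move 8: P1 pit0 -> P1=[0,2,3,5,1,8](7) P2=[1,1,0,2,8,3](3)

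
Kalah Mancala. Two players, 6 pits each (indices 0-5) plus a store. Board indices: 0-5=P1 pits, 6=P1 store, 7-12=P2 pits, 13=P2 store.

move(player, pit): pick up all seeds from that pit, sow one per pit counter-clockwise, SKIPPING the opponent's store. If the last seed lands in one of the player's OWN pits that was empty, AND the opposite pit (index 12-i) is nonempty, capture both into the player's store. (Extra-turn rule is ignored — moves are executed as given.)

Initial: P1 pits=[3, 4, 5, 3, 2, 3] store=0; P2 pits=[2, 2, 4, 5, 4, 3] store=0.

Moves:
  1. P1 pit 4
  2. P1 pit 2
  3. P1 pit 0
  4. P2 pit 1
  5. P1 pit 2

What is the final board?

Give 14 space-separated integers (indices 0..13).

Move 1: P1 pit4 -> P1=[3,4,5,3,0,4](1) P2=[2,2,4,5,4,3](0)
Move 2: P1 pit2 -> P1=[3,4,0,4,1,5](2) P2=[3,2,4,5,4,3](0)
Move 3: P1 pit0 -> P1=[0,5,1,5,1,5](2) P2=[3,2,4,5,4,3](0)
Move 4: P2 pit1 -> P1=[0,5,1,5,1,5](2) P2=[3,0,5,6,4,3](0)
Move 5: P1 pit2 -> P1=[0,5,0,6,1,5](2) P2=[3,0,5,6,4,3](0)

Answer: 0 5 0 6 1 5 2 3 0 5 6 4 3 0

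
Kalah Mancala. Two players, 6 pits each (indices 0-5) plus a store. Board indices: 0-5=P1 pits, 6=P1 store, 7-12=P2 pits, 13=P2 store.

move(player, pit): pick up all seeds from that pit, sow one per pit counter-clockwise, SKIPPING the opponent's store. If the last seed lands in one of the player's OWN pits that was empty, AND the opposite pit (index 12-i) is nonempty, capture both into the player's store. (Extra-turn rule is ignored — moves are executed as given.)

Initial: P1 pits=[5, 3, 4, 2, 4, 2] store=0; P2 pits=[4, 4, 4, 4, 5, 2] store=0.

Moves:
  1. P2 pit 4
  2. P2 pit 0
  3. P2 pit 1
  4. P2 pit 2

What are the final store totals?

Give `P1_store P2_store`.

Answer: 0 8

Derivation:
Move 1: P2 pit4 -> P1=[6,4,5,2,4,2](0) P2=[4,4,4,4,0,3](1)
Move 2: P2 pit0 -> P1=[6,0,5,2,4,2](0) P2=[0,5,5,5,0,3](6)
Move 3: P2 pit1 -> P1=[6,0,5,2,4,2](0) P2=[0,0,6,6,1,4](7)
Move 4: P2 pit2 -> P1=[7,1,5,2,4,2](0) P2=[0,0,0,7,2,5](8)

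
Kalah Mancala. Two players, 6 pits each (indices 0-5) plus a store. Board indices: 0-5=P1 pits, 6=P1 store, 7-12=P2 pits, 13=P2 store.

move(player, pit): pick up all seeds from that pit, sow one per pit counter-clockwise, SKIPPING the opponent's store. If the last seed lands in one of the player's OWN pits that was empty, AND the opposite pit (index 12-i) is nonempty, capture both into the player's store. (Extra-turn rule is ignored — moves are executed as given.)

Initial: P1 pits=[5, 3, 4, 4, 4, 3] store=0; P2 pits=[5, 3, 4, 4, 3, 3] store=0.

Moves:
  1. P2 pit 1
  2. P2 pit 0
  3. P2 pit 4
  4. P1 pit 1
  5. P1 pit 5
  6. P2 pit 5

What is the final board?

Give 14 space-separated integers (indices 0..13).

Move 1: P2 pit1 -> P1=[5,3,4,4,4,3](0) P2=[5,0,5,5,4,3](0)
Move 2: P2 pit0 -> P1=[5,3,4,4,4,3](0) P2=[0,1,6,6,5,4](0)
Move 3: P2 pit4 -> P1=[6,4,5,4,4,3](0) P2=[0,1,6,6,0,5](1)
Move 4: P1 pit1 -> P1=[6,0,6,5,5,4](0) P2=[0,1,6,6,0,5](1)
Move 5: P1 pit5 -> P1=[6,0,6,5,5,0](1) P2=[1,2,7,6,0,5](1)
Move 6: P2 pit5 -> P1=[7,1,7,6,5,0](1) P2=[1,2,7,6,0,0](2)

Answer: 7 1 7 6 5 0 1 1 2 7 6 0 0 2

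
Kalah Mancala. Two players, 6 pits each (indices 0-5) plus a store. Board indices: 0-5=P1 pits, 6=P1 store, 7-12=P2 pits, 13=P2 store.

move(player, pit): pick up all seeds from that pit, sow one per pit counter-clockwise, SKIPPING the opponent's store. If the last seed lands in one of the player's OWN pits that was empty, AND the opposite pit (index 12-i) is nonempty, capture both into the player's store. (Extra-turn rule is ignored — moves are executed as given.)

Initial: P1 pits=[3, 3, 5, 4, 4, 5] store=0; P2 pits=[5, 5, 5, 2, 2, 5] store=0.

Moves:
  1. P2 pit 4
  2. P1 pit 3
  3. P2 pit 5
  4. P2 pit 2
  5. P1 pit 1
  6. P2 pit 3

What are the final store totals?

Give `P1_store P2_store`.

Move 1: P2 pit4 -> P1=[3,3,5,4,4,5](0) P2=[5,5,5,2,0,6](1)
Move 2: P1 pit3 -> P1=[3,3,5,0,5,6](1) P2=[6,5,5,2,0,6](1)
Move 3: P2 pit5 -> P1=[4,4,6,1,6,6](1) P2=[6,5,5,2,0,0](2)
Move 4: P2 pit2 -> P1=[5,4,6,1,6,6](1) P2=[6,5,0,3,1,1](3)
Move 5: P1 pit1 -> P1=[5,0,7,2,7,7](1) P2=[6,5,0,3,1,1](3)
Move 6: P2 pit3 -> P1=[5,0,7,2,7,7](1) P2=[6,5,0,0,2,2](4)

Answer: 1 4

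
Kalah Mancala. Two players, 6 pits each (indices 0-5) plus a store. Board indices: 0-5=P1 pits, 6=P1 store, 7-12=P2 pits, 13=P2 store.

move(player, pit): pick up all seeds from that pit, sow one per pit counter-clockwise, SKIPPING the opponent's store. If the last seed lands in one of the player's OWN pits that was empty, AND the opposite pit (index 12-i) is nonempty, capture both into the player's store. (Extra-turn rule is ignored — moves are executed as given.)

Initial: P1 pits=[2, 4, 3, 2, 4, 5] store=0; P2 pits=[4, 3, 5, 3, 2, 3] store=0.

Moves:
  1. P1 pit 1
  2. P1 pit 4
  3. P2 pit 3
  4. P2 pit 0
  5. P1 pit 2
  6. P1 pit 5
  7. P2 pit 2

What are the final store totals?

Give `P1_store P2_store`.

Answer: 3 2

Derivation:
Move 1: P1 pit1 -> P1=[2,0,4,3,5,6](0) P2=[4,3,5,3,2,3](0)
Move 2: P1 pit4 -> P1=[2,0,4,3,0,7](1) P2=[5,4,6,3,2,3](0)
Move 3: P2 pit3 -> P1=[2,0,4,3,0,7](1) P2=[5,4,6,0,3,4](1)
Move 4: P2 pit0 -> P1=[2,0,4,3,0,7](1) P2=[0,5,7,1,4,5](1)
Move 5: P1 pit2 -> P1=[2,0,0,4,1,8](2) P2=[0,5,7,1,4,5](1)
Move 6: P1 pit5 -> P1=[3,0,0,4,1,0](3) P2=[1,6,8,2,5,6](1)
Move 7: P2 pit2 -> P1=[4,1,1,5,1,0](3) P2=[1,6,0,3,6,7](2)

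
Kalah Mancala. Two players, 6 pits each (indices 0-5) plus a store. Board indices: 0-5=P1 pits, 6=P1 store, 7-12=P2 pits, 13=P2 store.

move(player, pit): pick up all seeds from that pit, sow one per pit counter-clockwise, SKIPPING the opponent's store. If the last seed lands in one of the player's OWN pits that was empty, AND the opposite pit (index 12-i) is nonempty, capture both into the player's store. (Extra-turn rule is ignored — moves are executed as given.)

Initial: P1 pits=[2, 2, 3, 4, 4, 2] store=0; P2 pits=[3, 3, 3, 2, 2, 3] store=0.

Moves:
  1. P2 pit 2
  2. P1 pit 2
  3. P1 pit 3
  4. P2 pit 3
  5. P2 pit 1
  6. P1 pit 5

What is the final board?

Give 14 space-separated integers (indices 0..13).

Move 1: P2 pit2 -> P1=[2,2,3,4,4,2](0) P2=[3,3,0,3,3,4](0)
Move 2: P1 pit2 -> P1=[2,2,0,5,5,3](0) P2=[3,3,0,3,3,4](0)
Move 3: P1 pit3 -> P1=[2,2,0,0,6,4](1) P2=[4,4,0,3,3,4](0)
Move 4: P2 pit3 -> P1=[2,2,0,0,6,4](1) P2=[4,4,0,0,4,5](1)
Move 5: P2 pit1 -> P1=[2,2,0,0,6,4](1) P2=[4,0,1,1,5,6](1)
Move 6: P1 pit5 -> P1=[2,2,0,0,6,0](2) P2=[5,1,2,1,5,6](1)

Answer: 2 2 0 0 6 0 2 5 1 2 1 5 6 1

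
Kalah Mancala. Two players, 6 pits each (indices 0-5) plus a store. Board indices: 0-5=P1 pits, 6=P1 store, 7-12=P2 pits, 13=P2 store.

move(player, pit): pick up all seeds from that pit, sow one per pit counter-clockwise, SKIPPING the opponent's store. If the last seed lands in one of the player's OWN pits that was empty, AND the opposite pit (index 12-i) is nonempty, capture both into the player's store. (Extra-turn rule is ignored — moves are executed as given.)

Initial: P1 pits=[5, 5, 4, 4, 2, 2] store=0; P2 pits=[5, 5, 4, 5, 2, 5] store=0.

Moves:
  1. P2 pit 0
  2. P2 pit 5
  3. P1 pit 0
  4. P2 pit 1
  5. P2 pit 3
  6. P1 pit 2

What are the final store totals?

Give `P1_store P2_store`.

Answer: 2 3

Derivation:
Move 1: P2 pit0 -> P1=[5,5,4,4,2,2](0) P2=[0,6,5,6,3,6](0)
Move 2: P2 pit5 -> P1=[6,6,5,5,3,2](0) P2=[0,6,5,6,3,0](1)
Move 3: P1 pit0 -> P1=[0,7,6,6,4,3](1) P2=[0,6,5,6,3,0](1)
Move 4: P2 pit1 -> P1=[1,7,6,6,4,3](1) P2=[0,0,6,7,4,1](2)
Move 5: P2 pit3 -> P1=[2,8,7,7,4,3](1) P2=[0,0,6,0,5,2](3)
Move 6: P1 pit2 -> P1=[2,8,0,8,5,4](2) P2=[1,1,7,0,5,2](3)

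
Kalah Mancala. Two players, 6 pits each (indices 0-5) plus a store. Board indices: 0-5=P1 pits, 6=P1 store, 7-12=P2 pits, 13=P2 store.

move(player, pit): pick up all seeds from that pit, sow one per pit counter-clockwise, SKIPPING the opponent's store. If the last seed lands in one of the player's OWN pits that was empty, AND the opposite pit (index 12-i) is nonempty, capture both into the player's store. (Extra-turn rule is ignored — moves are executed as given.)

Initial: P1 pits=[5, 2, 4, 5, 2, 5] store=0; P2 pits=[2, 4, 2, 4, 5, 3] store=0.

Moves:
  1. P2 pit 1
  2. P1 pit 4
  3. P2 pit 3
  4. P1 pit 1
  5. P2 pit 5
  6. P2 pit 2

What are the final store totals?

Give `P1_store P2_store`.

Move 1: P2 pit1 -> P1=[5,2,4,5,2,5](0) P2=[2,0,3,5,6,4](0)
Move 2: P1 pit4 -> P1=[5,2,4,5,0,6](1) P2=[2,0,3,5,6,4](0)
Move 3: P2 pit3 -> P1=[6,3,4,5,0,6](1) P2=[2,0,3,0,7,5](1)
Move 4: P1 pit1 -> P1=[6,0,5,6,1,6](1) P2=[2,0,3,0,7,5](1)
Move 5: P2 pit5 -> P1=[7,1,6,7,1,6](1) P2=[2,0,3,0,7,0](2)
Move 6: P2 pit2 -> P1=[0,1,6,7,1,6](1) P2=[2,0,0,1,8,0](10)

Answer: 1 10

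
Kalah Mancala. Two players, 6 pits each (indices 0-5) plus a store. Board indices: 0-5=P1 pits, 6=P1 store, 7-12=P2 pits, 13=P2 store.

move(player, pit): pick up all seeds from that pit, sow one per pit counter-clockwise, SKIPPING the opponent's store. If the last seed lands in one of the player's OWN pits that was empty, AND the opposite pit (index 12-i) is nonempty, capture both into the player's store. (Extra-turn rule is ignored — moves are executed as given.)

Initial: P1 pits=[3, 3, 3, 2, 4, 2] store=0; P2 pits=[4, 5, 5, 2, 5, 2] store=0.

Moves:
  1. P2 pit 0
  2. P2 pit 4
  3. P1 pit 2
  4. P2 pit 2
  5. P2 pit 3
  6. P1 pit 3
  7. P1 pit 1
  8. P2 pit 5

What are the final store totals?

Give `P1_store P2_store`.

Answer: 3 4

Derivation:
Move 1: P2 pit0 -> P1=[3,3,3,2,4,2](0) P2=[0,6,6,3,6,2](0)
Move 2: P2 pit4 -> P1=[4,4,4,3,4,2](0) P2=[0,6,6,3,0,3](1)
Move 3: P1 pit2 -> P1=[4,4,0,4,5,3](1) P2=[0,6,6,3,0,3](1)
Move 4: P2 pit2 -> P1=[5,5,0,4,5,3](1) P2=[0,6,0,4,1,4](2)
Move 5: P2 pit3 -> P1=[6,5,0,4,5,3](1) P2=[0,6,0,0,2,5](3)
Move 6: P1 pit3 -> P1=[6,5,0,0,6,4](2) P2=[1,6,0,0,2,5](3)
Move 7: P1 pit1 -> P1=[6,0,1,1,7,5](3) P2=[1,6,0,0,2,5](3)
Move 8: P2 pit5 -> P1=[7,1,2,2,7,5](3) P2=[1,6,0,0,2,0](4)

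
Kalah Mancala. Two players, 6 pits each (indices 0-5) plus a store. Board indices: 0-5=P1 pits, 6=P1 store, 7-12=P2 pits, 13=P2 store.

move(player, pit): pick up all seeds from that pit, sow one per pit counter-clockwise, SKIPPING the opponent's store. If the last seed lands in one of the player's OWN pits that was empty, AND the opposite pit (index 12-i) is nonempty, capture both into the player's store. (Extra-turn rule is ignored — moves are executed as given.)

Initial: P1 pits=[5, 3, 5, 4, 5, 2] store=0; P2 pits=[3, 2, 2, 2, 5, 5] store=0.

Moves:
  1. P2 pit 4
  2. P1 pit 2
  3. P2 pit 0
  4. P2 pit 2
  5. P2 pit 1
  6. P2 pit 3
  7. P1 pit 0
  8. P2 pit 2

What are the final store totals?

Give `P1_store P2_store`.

Answer: 2 9

Derivation:
Move 1: P2 pit4 -> P1=[6,4,6,4,5,2](0) P2=[3,2,2,2,0,6](1)
Move 2: P1 pit2 -> P1=[6,4,0,5,6,3](1) P2=[4,3,2,2,0,6](1)
Move 3: P2 pit0 -> P1=[6,0,0,5,6,3](1) P2=[0,4,3,3,0,6](6)
Move 4: P2 pit2 -> P1=[6,0,0,5,6,3](1) P2=[0,4,0,4,1,7](6)
Move 5: P2 pit1 -> P1=[6,0,0,5,6,3](1) P2=[0,0,1,5,2,8](6)
Move 6: P2 pit3 -> P1=[7,1,0,5,6,3](1) P2=[0,0,1,0,3,9](7)
Move 7: P1 pit0 -> P1=[0,2,1,6,7,4](2) P2=[1,0,1,0,3,9](7)
Move 8: P2 pit2 -> P1=[0,2,0,6,7,4](2) P2=[1,0,0,0,3,9](9)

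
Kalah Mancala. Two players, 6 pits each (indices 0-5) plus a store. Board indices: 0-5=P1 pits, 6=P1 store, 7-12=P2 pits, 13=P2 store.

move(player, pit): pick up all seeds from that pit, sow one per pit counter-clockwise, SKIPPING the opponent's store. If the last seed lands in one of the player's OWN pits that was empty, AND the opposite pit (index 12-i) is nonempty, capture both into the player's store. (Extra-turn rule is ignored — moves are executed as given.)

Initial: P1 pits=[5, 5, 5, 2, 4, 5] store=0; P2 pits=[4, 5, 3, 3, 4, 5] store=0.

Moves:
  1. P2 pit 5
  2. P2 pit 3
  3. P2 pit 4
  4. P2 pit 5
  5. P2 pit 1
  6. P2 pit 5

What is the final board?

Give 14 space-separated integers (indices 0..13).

Answer: 8 7 7 3 4 5 0 4 0 4 1 1 0 6

Derivation:
Move 1: P2 pit5 -> P1=[6,6,6,3,4,5](0) P2=[4,5,3,3,4,0](1)
Move 2: P2 pit3 -> P1=[6,6,6,3,4,5](0) P2=[4,5,3,0,5,1](2)
Move 3: P2 pit4 -> P1=[7,7,7,3,4,5](0) P2=[4,5,3,0,0,2](3)
Move 4: P2 pit5 -> P1=[8,7,7,3,4,5](0) P2=[4,5,3,0,0,0](4)
Move 5: P2 pit1 -> P1=[8,7,7,3,4,5](0) P2=[4,0,4,1,1,1](5)
Move 6: P2 pit5 -> P1=[8,7,7,3,4,5](0) P2=[4,0,4,1,1,0](6)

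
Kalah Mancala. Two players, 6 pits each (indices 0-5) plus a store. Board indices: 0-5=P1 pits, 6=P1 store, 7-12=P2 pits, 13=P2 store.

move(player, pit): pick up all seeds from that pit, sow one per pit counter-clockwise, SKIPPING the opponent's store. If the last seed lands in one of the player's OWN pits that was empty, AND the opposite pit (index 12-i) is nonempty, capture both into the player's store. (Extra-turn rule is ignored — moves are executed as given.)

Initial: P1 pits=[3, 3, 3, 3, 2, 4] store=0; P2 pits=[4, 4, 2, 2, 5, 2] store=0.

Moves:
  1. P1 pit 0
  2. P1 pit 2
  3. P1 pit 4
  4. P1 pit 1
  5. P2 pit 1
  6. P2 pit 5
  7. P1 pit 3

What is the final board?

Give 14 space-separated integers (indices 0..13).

Answer: 1 1 1 0 2 8 3 6 1 4 3 6 0 1

Derivation:
Move 1: P1 pit0 -> P1=[0,4,4,4,2,4](0) P2=[4,4,2,2,5,2](0)
Move 2: P1 pit2 -> P1=[0,4,0,5,3,5](1) P2=[4,4,2,2,5,2](0)
Move 3: P1 pit4 -> P1=[0,4,0,5,0,6](2) P2=[5,4,2,2,5,2](0)
Move 4: P1 pit1 -> P1=[0,0,1,6,1,7](2) P2=[5,4,2,2,5,2](0)
Move 5: P2 pit1 -> P1=[0,0,1,6,1,7](2) P2=[5,0,3,3,6,3](0)
Move 6: P2 pit5 -> P1=[1,1,1,6,1,7](2) P2=[5,0,3,3,6,0](1)
Move 7: P1 pit3 -> P1=[1,1,1,0,2,8](3) P2=[6,1,4,3,6,0](1)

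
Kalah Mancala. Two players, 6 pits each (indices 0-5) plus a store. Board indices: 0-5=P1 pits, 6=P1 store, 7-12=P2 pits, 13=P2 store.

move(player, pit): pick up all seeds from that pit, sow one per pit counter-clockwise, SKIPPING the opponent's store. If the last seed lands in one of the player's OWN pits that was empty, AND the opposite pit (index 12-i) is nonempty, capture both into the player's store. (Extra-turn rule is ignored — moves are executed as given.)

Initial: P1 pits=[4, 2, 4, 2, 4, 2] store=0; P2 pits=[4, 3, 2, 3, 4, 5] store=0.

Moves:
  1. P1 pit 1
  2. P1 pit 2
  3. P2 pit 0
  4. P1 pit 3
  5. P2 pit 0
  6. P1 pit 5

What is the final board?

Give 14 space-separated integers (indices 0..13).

Answer: 4 0 0 0 6 0 3 1 6 4 4 5 6 0

Derivation:
Move 1: P1 pit1 -> P1=[4,0,5,3,4,2](0) P2=[4,3,2,3,4,5](0)
Move 2: P1 pit2 -> P1=[4,0,0,4,5,3](1) P2=[5,3,2,3,4,5](0)
Move 3: P2 pit0 -> P1=[4,0,0,4,5,3](1) P2=[0,4,3,4,5,6](0)
Move 4: P1 pit3 -> P1=[4,0,0,0,6,4](2) P2=[1,4,3,4,5,6](0)
Move 5: P2 pit0 -> P1=[4,0,0,0,6,4](2) P2=[0,5,3,4,5,6](0)
Move 6: P1 pit5 -> P1=[4,0,0,0,6,0](3) P2=[1,6,4,4,5,6](0)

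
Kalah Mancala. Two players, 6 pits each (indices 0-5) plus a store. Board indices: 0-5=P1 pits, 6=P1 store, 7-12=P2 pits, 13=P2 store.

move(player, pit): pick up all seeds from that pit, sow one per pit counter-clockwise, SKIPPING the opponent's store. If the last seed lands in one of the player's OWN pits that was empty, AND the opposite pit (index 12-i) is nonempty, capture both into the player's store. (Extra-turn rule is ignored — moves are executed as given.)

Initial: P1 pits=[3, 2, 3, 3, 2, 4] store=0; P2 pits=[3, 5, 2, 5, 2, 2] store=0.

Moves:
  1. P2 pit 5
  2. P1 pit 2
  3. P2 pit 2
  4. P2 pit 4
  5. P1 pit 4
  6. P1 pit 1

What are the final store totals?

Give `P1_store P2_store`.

Move 1: P2 pit5 -> P1=[4,2,3,3,2,4](0) P2=[3,5,2,5,2,0](1)
Move 2: P1 pit2 -> P1=[4,2,0,4,3,5](0) P2=[3,5,2,5,2,0](1)
Move 3: P2 pit2 -> P1=[4,2,0,4,3,5](0) P2=[3,5,0,6,3,0](1)
Move 4: P2 pit4 -> P1=[5,2,0,4,3,5](0) P2=[3,5,0,6,0,1](2)
Move 5: P1 pit4 -> P1=[5,2,0,4,0,6](1) P2=[4,5,0,6,0,1](2)
Move 6: P1 pit1 -> P1=[5,0,1,5,0,6](1) P2=[4,5,0,6,0,1](2)

Answer: 1 2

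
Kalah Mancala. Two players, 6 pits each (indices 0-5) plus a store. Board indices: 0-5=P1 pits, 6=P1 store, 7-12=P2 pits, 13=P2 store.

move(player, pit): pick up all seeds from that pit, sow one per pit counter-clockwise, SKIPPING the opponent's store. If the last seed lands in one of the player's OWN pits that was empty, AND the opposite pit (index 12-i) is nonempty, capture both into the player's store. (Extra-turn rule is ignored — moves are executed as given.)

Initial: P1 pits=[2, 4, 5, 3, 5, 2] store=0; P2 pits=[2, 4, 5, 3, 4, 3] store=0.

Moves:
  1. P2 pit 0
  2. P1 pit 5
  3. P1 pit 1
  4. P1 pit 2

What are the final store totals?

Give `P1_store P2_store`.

Move 1: P2 pit0 -> P1=[2,4,5,3,5,2](0) P2=[0,5,6,3,4,3](0)
Move 2: P1 pit5 -> P1=[2,4,5,3,5,0](1) P2=[1,5,6,3,4,3](0)
Move 3: P1 pit1 -> P1=[2,0,6,4,6,0](3) P2=[0,5,6,3,4,3](0)
Move 4: P1 pit2 -> P1=[2,0,0,5,7,1](4) P2=[1,6,6,3,4,3](0)

Answer: 4 0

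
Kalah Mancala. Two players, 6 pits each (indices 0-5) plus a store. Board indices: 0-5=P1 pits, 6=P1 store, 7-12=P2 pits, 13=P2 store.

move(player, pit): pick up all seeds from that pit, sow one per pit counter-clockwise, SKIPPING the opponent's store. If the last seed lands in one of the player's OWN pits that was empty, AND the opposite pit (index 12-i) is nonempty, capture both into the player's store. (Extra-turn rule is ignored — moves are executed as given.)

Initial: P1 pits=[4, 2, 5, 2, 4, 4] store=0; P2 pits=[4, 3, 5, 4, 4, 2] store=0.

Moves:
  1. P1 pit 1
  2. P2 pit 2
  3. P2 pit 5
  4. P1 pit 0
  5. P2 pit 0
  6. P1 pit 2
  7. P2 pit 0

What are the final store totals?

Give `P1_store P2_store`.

Answer: 2 2

Derivation:
Move 1: P1 pit1 -> P1=[4,0,6,3,4,4](0) P2=[4,3,5,4,4,2](0)
Move 2: P2 pit2 -> P1=[5,0,6,3,4,4](0) P2=[4,3,0,5,5,3](1)
Move 3: P2 pit5 -> P1=[6,1,6,3,4,4](0) P2=[4,3,0,5,5,0](2)
Move 4: P1 pit0 -> P1=[0,2,7,4,5,5](1) P2=[4,3,0,5,5,0](2)
Move 5: P2 pit0 -> P1=[0,2,7,4,5,5](1) P2=[0,4,1,6,6,0](2)
Move 6: P1 pit2 -> P1=[0,2,0,5,6,6](2) P2=[1,5,2,6,6,0](2)
Move 7: P2 pit0 -> P1=[0,2,0,5,6,6](2) P2=[0,6,2,6,6,0](2)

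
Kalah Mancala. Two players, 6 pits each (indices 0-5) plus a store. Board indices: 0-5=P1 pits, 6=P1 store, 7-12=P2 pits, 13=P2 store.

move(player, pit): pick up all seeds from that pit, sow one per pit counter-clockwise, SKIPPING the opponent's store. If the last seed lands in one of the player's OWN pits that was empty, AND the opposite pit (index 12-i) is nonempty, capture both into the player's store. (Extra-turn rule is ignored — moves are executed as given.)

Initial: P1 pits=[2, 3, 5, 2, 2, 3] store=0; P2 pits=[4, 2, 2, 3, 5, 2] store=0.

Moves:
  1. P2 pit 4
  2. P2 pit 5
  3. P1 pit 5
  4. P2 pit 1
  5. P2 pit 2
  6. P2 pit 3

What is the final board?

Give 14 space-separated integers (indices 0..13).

Answer: 1 1 6 2 2 0 1 5 0 0 0 2 1 14

Derivation:
Move 1: P2 pit4 -> P1=[3,4,6,2,2,3](0) P2=[4,2,2,3,0,3](1)
Move 2: P2 pit5 -> P1=[4,5,6,2,2,3](0) P2=[4,2,2,3,0,0](2)
Move 3: P1 pit5 -> P1=[4,5,6,2,2,0](1) P2=[5,3,2,3,0,0](2)
Move 4: P2 pit1 -> P1=[4,0,6,2,2,0](1) P2=[5,0,3,4,0,0](8)
Move 5: P2 pit2 -> P1=[0,0,6,2,2,0](1) P2=[5,0,0,5,1,0](13)
Move 6: P2 pit3 -> P1=[1,1,6,2,2,0](1) P2=[5,0,0,0,2,1](14)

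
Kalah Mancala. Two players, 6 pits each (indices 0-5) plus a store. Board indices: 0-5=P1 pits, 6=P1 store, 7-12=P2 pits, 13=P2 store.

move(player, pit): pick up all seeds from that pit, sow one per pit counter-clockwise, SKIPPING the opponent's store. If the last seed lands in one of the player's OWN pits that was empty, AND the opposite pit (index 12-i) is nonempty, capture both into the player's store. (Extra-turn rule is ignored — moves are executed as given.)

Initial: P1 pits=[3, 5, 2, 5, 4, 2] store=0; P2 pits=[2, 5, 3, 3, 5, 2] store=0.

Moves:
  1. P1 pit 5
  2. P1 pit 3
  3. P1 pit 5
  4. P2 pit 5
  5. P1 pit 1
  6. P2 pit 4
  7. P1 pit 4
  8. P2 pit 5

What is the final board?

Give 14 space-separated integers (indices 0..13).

Move 1: P1 pit5 -> P1=[3,5,2,5,4,0](1) P2=[3,5,3,3,5,2](0)
Move 2: P1 pit3 -> P1=[3,5,2,0,5,1](2) P2=[4,6,3,3,5,2](0)
Move 3: P1 pit5 -> P1=[3,5,2,0,5,0](3) P2=[4,6,3,3,5,2](0)
Move 4: P2 pit5 -> P1=[4,5,2,0,5,0](3) P2=[4,6,3,3,5,0](1)
Move 5: P1 pit1 -> P1=[4,0,3,1,6,1](4) P2=[4,6,3,3,5,0](1)
Move 6: P2 pit4 -> P1=[5,1,4,1,6,1](4) P2=[4,6,3,3,0,1](2)
Move 7: P1 pit4 -> P1=[5,1,4,1,0,2](5) P2=[5,7,4,4,0,1](2)
Move 8: P2 pit5 -> P1=[5,1,4,1,0,2](5) P2=[5,7,4,4,0,0](3)

Answer: 5 1 4 1 0 2 5 5 7 4 4 0 0 3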